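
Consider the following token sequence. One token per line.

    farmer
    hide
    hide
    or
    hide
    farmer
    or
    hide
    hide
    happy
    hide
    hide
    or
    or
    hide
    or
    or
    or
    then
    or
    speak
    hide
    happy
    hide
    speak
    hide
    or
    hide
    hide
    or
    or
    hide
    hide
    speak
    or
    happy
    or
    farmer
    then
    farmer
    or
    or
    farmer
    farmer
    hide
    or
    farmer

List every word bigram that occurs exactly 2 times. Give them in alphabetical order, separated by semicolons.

farmer hide; farmer or; happy hide; hide happy; hide speak; speak hide

Bigram counts meeting the condition (exactly 2 times):
  farmer hide: 2
  farmer or: 2
  happy hide: 2
  hide happy: 2
  hide speak: 2
  speak hide: 2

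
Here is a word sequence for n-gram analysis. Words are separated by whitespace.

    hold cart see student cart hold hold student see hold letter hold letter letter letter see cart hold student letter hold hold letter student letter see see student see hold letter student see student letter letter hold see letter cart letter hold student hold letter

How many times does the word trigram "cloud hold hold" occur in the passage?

0

Scanning the 43 overlapping trigram windows for "cloud hold hold":
  (none found)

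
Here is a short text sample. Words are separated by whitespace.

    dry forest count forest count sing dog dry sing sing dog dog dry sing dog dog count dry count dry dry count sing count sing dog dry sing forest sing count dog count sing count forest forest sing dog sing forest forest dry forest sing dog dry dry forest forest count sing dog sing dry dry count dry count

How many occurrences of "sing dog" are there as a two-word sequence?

7

Scanning the 58 overlapping bigram windows for "sing dog":
  position 6–7: sing dog
  position 10–11: sing dog
  position 14–15: sing dog
  position 25–26: sing dog
  position 38–39: sing dog
  position 45–46: sing dog
  position 52–53: sing dog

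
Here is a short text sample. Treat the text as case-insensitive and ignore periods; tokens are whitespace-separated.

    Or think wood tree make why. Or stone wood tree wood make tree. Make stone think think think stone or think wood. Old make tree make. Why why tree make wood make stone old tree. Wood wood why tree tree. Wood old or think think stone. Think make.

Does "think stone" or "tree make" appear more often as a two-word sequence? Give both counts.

"think stone": 2 occurrences
"tree make": 4 occurrences

"tree make" (4 vs 2)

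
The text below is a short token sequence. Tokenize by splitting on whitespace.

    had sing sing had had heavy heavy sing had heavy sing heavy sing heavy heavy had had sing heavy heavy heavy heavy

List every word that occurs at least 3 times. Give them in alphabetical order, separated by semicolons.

had; heavy; sing

Unigram counts meeting the condition (at least 3 times):
  had: 6
  heavy: 10
  sing: 6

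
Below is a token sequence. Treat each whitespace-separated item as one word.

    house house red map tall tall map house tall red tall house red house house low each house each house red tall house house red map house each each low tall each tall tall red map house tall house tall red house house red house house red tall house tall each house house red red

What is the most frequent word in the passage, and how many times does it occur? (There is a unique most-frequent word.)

Unigram frequencies (highest first):
  house: 20
  tall: 12
  red: 11
  each: 6
  map: 4
  low: 2

"house", 20 times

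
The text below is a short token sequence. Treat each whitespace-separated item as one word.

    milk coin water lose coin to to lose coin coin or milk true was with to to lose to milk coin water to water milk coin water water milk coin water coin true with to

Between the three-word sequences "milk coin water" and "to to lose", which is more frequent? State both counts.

"milk coin water": 4 occurrences
"to to lose": 2 occurrences

"milk coin water" (4 vs 2)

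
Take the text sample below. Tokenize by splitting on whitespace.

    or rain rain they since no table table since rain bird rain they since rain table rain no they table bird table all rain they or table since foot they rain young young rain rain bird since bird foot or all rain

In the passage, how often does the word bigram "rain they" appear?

Scanning the 41 overlapping bigram windows for "rain they":
  position 3–4: rain they
  position 12–13: rain they
  position 24–25: rain they

3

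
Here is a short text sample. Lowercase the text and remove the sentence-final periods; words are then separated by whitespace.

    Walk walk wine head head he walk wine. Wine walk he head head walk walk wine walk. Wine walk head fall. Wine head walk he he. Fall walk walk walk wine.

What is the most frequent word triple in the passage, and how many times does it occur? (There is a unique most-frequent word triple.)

Trigram frequencies (highest first):
  walk walk wine: 3
  walk wine walk: 2
  walk wine head: 1
  wine head head: 1
  head head he: 1
  head he walk: 1
  … (20 more, each ≤ 1)

"walk walk wine", 3 times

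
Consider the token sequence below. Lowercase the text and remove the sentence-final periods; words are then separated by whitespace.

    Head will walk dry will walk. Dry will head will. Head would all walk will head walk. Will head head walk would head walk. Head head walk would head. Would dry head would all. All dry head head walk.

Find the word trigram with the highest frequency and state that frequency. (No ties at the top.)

Trigram frequencies (highest first):
  head head walk: 3
  will walk dry: 2
  walk dry will: 2
  head would all: 2
  walk will head: 2
  head walk would: 2
  … (23 more, each ≤ 2)

"head head walk", 3 times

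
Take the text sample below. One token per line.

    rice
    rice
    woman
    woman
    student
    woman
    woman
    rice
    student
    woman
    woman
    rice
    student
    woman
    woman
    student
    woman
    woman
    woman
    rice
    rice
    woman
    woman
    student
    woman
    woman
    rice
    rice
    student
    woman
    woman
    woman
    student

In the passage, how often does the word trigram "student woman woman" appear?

Scanning the 31 overlapping trigram windows for "student woman woman":
  position 5–7: student woman woman
  position 9–11: student woman woman
  position 13–15: student woman woman
  position 16–18: student woman woman
  position 24–26: student woman woman
  position 29–31: student woman woman

6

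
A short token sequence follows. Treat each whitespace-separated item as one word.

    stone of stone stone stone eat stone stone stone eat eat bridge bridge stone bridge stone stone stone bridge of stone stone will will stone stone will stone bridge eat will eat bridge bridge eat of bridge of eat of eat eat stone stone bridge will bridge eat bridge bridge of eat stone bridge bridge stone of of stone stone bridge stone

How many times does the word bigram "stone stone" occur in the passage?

Scanning the 61 overlapping bigram windows for "stone stone":
  position 3–4: stone stone
  position 4–5: stone stone
  position 7–8: stone stone
  position 8–9: stone stone
  position 16–17: stone stone
  position 17–18: stone stone
  position 21–22: stone stone
  position 25–26: stone stone
  position 43–44: stone stone
  position 59–60: stone stone

10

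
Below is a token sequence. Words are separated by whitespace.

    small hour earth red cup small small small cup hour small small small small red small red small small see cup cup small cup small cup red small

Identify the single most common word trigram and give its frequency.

Trigram frequencies (highest first):
  small small small: 3
  small red small: 2
  cup small cup: 2
  small hour earth: 1
  hour earth red: 1
  earth red cup: 1
  … (16 more, each ≤ 1)

"small small small", 3 times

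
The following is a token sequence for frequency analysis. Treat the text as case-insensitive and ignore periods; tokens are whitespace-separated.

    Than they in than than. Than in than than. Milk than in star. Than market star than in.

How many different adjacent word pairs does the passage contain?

11

18 tokens → 17 bigram windows in total.
Repeated bigrams (each contributes count−1 duplicates):
  than in: 3
  than than: 3
  in than: 2
  star than: 2
6 duplicate windows → 17 − 6 = 11 distinct.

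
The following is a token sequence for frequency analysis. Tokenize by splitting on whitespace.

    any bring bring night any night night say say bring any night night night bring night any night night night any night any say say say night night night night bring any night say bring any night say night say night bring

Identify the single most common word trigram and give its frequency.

Trigram frequencies (highest first):
  night night night: 4
  night any night: 3
  any night night: 3
  bring any night: 3
  bring night any: 2
  say bring any: 2
  … (20 more, each ≤ 2)

"night night night", 4 times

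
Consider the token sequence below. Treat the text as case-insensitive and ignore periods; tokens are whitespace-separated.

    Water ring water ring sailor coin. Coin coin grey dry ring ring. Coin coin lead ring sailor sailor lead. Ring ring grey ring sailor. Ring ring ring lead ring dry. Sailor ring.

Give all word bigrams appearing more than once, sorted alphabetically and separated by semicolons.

coin coin; lead ring; ring ring; ring sailor; sailor ring; water ring

Bigram counts meeting the condition (more than once):
  coin coin: 3
  lead ring: 3
  ring ring: 4
  ring sailor: 3
  sailor ring: 2
  water ring: 2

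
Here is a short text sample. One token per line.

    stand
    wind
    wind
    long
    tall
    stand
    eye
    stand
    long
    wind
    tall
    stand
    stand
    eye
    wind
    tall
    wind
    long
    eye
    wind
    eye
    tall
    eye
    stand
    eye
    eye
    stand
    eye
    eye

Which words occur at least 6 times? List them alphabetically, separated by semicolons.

Unigram counts meeting the condition (at least 6 times):
  eye: 9
  stand: 7
  wind: 6

eye; stand; wind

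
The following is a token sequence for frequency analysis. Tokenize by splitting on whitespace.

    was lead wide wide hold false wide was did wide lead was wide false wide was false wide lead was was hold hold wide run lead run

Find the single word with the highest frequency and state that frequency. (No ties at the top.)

"wide", 8 times

Unigram frequencies (highest first):
  wide: 8
  was: 6
  lead: 4
  hold: 3
  false: 3
  run: 2
  … (1 more, each ≤ 1)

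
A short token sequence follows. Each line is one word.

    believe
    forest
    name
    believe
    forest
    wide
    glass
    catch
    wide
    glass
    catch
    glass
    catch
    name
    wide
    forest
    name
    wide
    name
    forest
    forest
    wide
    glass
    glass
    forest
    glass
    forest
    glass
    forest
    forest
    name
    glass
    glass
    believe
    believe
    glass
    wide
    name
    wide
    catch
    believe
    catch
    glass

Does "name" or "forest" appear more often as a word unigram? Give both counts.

"forest" (9 vs 6)

"name": 6 occurrences
"forest": 9 occurrences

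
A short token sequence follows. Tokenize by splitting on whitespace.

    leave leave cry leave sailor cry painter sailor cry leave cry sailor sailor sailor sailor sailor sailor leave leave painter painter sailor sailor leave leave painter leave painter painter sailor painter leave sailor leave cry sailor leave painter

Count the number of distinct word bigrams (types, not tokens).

14

38 tokens → 37 bigram windows in total.
Repeated bigrams (each contributes count−1 duplicates):
  sailor sailor: 6
  leave painter: 4
  sailor leave: 4
  leave cry: 3
  leave leave: 3
  painter sailor: 3
  cry leave: 2
  cry sailor: 2
  … (4 more repeated)
23 duplicate windows → 37 − 23 = 14 distinct.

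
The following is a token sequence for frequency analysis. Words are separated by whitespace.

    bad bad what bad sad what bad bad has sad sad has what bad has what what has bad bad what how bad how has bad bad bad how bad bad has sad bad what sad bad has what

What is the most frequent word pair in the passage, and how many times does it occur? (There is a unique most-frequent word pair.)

"bad bad", 6 times

Bigram frequencies (highest first):
  bad bad: 6
  bad has: 4
  bad what: 3
  what bad: 3
  has what: 3
  has sad: 2
  … (13 more, each ≤ 2)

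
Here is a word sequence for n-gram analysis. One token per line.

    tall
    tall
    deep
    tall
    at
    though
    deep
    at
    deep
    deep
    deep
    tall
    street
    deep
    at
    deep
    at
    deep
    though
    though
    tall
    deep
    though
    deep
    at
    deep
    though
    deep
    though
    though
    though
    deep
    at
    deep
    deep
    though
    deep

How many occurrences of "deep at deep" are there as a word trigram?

5

Scanning the 35 overlapping trigram windows for "deep at deep":
  position 7–9: deep at deep
  position 14–16: deep at deep
  position 16–18: deep at deep
  position 24–26: deep at deep
  position 32–34: deep at deep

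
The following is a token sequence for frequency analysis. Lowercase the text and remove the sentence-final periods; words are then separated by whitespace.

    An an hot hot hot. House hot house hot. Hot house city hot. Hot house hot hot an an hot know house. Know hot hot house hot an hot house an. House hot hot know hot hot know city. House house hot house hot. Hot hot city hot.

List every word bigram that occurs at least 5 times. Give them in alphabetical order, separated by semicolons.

hot hot; hot house; house hot

Bigram counts meeting the condition (at least 5 times):
  hot hot: 10
  hot house: 7
  house hot: 7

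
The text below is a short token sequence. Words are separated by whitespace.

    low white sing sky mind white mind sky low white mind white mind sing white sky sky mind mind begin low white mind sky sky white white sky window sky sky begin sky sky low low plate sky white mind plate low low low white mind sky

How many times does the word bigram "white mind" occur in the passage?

Scanning the 46 overlapping bigram windows for "white mind":
  position 6–7: white mind
  position 10–11: white mind
  position 12–13: white mind
  position 22–23: white mind
  position 39–40: white mind
  position 45–46: white mind

6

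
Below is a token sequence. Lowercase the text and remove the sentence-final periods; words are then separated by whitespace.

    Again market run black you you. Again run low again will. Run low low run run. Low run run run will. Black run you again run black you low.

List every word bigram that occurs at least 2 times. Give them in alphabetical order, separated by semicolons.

again run; black you; low run; run black; run low; run run; you again

Bigram counts meeting the condition (at least 2 times):
  again run: 2
  black you: 2
  low run: 2
  run black: 2
  run low: 3
  run run: 3
  you again: 2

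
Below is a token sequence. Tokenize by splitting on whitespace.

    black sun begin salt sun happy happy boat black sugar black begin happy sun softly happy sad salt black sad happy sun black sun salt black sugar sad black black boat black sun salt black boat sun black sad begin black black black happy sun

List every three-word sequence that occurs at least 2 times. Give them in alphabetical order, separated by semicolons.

Trigram counts meeting the condition (at least 2 times):
  black sun salt: 2
  sun salt black: 2

black sun salt; sun salt black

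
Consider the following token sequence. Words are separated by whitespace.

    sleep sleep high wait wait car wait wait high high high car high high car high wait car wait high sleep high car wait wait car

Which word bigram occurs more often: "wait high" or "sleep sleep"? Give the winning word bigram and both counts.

"wait high": 2 occurrences
"sleep sleep": 1 occurrence

"wait high" (2 vs 1)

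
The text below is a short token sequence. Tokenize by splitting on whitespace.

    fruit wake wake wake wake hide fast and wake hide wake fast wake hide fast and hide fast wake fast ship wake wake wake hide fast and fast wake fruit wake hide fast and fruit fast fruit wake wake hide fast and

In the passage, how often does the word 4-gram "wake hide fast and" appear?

Scanning the 39 overlapping 4-gram windows for "wake hide fast and":
  position 5–8: wake hide fast and
  position 13–16: wake hide fast and
  position 24–27: wake hide fast and
  position 31–34: wake hide fast and
  position 39–42: wake hide fast and

5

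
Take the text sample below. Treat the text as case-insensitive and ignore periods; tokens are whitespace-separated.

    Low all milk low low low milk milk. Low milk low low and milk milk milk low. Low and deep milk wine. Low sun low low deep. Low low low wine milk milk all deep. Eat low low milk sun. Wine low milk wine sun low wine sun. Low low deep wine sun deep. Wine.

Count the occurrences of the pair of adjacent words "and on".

Scanning the 54 overlapping bigram windows for "and on":
  (none found)

0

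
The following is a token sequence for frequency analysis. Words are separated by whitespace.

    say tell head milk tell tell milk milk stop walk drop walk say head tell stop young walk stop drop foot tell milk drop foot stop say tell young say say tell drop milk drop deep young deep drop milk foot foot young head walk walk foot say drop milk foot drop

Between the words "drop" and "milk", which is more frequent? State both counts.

"drop" (8 vs 7)

"drop": 8 occurrences
"milk": 7 occurrences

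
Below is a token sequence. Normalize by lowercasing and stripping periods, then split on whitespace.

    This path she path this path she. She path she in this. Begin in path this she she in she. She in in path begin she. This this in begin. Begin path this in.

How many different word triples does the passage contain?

30

34 tokens → 32 trigram windows in total.
Repeated trigrams (each contributes count−1 duplicates):
  she she in: 2
  this path she: 2
2 duplicate windows → 32 − 2 = 30 distinct.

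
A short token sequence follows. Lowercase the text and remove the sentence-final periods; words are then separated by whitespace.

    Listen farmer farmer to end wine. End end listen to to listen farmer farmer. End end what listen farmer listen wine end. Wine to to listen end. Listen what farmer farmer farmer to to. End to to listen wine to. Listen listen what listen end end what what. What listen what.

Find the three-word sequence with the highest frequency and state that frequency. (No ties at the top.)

Trigram frequencies (highest first):
  to to listen: 3
  listen farmer farmer: 2
  farmer farmer to: 2
  end end what: 2
  farmer to end: 1
  to end wine: 1
  … (38 more, each ≤ 1)

"to to listen", 3 times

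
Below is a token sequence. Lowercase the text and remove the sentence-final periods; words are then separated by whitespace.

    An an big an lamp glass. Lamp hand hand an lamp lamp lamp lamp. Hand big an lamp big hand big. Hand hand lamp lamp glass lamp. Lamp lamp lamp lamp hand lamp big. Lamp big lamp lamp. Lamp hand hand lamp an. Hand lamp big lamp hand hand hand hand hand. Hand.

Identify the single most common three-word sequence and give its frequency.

Trigram frequencies (highest first):
  lamp lamp lamp: 6
  hand hand hand: 4
  lamp hand hand: 3
  lamp lamp hand: 3
  lamp big lamp: 3
  big an lamp: 2
  … (27 more, each ≤ 2)

"lamp lamp lamp", 6 times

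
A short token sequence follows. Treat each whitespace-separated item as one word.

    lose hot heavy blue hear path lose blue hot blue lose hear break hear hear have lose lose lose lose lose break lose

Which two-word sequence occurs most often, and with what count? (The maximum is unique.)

"lose lose", 4 times

Bigram frequencies (highest first):
  lose lose: 4
  lose hot: 1
  hot heavy: 1
  heavy blue: 1
  blue hear: 1
  hear path: 1
  … (13 more, each ≤ 1)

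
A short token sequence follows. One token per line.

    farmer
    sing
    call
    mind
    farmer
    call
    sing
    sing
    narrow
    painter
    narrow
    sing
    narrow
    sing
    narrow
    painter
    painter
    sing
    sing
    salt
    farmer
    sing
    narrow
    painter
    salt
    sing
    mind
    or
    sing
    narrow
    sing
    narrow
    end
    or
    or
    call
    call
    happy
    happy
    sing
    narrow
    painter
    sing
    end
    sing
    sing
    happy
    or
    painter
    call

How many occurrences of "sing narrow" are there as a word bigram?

7

Scanning the 49 overlapping bigram windows for "sing narrow":
  position 8–9: sing narrow
  position 12–13: sing narrow
  position 14–15: sing narrow
  position 22–23: sing narrow
  position 29–30: sing narrow
  position 31–32: sing narrow
  position 40–41: sing narrow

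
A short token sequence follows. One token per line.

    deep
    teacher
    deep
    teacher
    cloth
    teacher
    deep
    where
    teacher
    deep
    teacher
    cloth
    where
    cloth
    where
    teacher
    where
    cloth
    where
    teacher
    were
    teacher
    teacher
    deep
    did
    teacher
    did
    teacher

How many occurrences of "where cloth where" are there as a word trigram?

Scanning the 26 overlapping trigram windows for "where cloth where":
  position 13–15: where cloth where
  position 17–19: where cloth where

2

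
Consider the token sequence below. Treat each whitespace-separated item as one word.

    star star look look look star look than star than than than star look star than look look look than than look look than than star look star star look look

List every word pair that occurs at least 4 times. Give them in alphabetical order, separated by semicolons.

Bigram counts meeting the condition (at least 4 times):
  look look: 6
  star look: 5
  than than: 4

look look; star look; than than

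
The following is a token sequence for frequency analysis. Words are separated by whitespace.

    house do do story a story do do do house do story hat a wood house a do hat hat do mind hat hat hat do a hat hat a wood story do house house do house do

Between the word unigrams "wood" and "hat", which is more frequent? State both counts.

"wood": 2 occurrences
"hat": 8 occurrences

"hat" (8 vs 2)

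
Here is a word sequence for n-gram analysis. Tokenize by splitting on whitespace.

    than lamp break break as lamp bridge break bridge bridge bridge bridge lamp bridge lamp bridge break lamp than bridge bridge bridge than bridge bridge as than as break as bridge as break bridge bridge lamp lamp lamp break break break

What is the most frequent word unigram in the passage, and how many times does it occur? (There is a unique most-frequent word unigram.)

Unigram frequencies (highest first):
  bridge: 15
  break: 9
  lamp: 8
  as: 5
  than: 4

"bridge", 15 times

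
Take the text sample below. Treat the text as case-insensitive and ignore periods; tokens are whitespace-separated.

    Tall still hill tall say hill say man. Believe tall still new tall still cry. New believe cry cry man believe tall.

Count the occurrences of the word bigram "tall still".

Scanning the 21 overlapping bigram windows for "tall still":
  position 1–2: tall still
  position 10–11: tall still
  position 13–14: tall still

3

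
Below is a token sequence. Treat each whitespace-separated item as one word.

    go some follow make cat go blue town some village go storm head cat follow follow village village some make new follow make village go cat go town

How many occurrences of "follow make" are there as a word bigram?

Scanning the 27 overlapping bigram windows for "follow make":
  position 3–4: follow make
  position 22–23: follow make

2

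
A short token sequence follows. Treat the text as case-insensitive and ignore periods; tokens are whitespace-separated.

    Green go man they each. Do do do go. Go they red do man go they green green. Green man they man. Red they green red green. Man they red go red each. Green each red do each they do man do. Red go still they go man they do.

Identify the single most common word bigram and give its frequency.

Bigram frequencies (highest first):
  man they: 4
  go man: 2
  do do: 2
  go they: 2
  they red: 2
  red do: 2
  … (29 more, each ≤ 2)

"man they", 4 times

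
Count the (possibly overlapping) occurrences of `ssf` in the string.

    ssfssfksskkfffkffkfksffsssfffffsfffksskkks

Sliding a length-3 window over the 42 characters (40 positions):
  position 1–3: ssf
  position 4–6: ssf
  position 25–27: ssf

3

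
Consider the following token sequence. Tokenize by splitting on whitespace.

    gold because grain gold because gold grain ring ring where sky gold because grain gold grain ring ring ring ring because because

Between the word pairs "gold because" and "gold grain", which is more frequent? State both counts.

"gold because": 3 occurrences
"gold grain": 2 occurrences

"gold because" (3 vs 2)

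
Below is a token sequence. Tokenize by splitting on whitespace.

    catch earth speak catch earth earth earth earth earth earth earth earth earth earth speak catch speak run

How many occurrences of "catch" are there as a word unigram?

Scanning the 18 tokens for "catch":
  position 1: catch
  position 4: catch
  position 16: catch

3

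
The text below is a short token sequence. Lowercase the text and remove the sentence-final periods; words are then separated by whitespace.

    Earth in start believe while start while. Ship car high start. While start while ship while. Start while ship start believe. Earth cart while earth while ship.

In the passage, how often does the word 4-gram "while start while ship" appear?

3

Scanning the 24 overlapping 4-gram windows for "while start while ship":
  position 5–8: while start while ship
  position 12–15: while start while ship
  position 16–19: while start while ship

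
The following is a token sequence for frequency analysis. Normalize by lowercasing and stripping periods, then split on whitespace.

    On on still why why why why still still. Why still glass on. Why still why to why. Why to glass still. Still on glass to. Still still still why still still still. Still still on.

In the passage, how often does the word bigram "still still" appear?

Scanning the 35 overlapping bigram windows for "still still":
  position 8–9: still still
  position 22–23: still still
  position 27–28: still still
  position 28–29: still still
  position 31–32: still still
  position 32–33: still still
  position 33–34: still still
  position 34–35: still still

8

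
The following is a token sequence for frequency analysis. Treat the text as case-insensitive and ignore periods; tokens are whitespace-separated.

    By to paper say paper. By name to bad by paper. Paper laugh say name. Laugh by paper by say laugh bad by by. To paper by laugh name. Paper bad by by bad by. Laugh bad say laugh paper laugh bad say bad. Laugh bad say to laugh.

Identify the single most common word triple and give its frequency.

"laugh bad say", 3 times

Trigram frequencies (highest first):
  laugh bad say: 3
  by to paper: 2
  bad by by: 2
  to paper say: 1
  paper say paper: 1
  say paper by: 1
  … (37 more, each ≤ 1)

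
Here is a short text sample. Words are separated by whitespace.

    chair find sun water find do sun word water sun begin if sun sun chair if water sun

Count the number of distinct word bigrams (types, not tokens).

16

18 tokens → 17 bigram windows in total.
Repeated bigrams (each contributes count−1 duplicates):
  water sun: 2
1 duplicate windows → 17 − 1 = 16 distinct.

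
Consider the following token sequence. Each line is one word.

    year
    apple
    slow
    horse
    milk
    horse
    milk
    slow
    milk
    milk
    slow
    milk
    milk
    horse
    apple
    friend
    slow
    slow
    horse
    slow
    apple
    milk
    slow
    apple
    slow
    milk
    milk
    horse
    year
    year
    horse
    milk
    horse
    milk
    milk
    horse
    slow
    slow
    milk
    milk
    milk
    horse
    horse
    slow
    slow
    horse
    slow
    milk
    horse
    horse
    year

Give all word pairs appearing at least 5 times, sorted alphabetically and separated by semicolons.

milk horse; milk milk; slow milk

Bigram counts meeting the condition (at least 5 times):
  milk horse: 7
  milk milk: 6
  slow milk: 5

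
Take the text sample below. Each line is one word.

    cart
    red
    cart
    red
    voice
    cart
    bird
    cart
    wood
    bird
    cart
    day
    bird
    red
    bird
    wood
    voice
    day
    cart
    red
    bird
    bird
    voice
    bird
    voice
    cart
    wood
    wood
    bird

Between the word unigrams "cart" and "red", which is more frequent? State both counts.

"cart" (7 vs 4)

"cart": 7 occurrences
"red": 4 occurrences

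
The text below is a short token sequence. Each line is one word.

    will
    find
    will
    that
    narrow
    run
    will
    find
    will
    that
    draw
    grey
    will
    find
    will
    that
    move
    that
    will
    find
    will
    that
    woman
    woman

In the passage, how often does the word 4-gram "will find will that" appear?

4

Scanning the 21 overlapping 4-gram windows for "will find will that":
  position 1–4: will find will that
  position 7–10: will find will that
  position 13–16: will find will that
  position 19–22: will find will that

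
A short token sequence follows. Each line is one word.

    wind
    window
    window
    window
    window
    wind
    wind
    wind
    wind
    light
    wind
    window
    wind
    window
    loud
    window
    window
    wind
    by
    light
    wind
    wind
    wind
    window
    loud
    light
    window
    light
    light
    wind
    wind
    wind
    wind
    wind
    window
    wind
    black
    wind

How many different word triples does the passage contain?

38 tokens → 36 trigram windows in total.
Repeated trigrams (each contributes count−1 duplicates):
  wind wind wind: 6
  light wind wind: 2
  wind wind window: 2
  wind window loud: 2
  wind window wind: 2
  window window wind: 2
  window window window: 2
11 duplicate windows → 36 − 11 = 25 distinct.

25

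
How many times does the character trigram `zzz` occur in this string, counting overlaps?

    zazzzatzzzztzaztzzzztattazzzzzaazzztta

Sliding a length-3 window over the 38 characters (36 positions):
  position 3–5: zzz
  position 8–10: zzz
  position 9–11: zzz
  position 17–19: zzz
  position 18–20: zzz
  position 26–28: zzz
  position 27–29: zzz
  position 28–30: zzz
  position 33–35: zzz

9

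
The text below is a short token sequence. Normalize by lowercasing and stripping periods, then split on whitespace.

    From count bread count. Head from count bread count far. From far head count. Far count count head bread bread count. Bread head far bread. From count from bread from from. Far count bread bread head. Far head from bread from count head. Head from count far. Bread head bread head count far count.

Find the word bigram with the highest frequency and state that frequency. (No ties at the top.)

"from count", 5 times

Bigram frequencies (highest first):
  from count: 5
  count bread: 4
  count far: 4
  bread head: 4
  bread count: 3
  count head: 3
  … (16 more, each ≤ 3)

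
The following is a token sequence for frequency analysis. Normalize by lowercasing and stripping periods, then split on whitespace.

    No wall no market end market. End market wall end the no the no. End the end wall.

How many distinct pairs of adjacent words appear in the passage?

13

18 tokens → 17 bigram windows in total.
Repeated bigrams (each contributes count−1 duplicates):
  end market: 2
  end the: 2
  market end: 2
  the no: 2
4 duplicate windows → 17 − 4 = 13 distinct.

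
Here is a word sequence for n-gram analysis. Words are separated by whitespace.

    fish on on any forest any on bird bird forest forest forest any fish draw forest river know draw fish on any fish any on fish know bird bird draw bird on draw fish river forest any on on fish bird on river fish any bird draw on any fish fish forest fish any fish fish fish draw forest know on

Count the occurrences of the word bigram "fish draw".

2

Scanning the 60 overlapping bigram windows for "fish draw":
  position 14–15: fish draw
  position 57–58: fish draw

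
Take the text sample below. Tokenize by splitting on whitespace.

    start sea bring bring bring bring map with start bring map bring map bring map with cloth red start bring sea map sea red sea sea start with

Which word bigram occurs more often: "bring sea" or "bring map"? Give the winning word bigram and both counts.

"bring map" (4 vs 1)

"bring sea": 1 occurrence
"bring map": 4 occurrences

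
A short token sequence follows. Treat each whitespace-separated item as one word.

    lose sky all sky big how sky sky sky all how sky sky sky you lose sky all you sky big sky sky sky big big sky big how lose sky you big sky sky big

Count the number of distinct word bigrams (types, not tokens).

36 tokens → 35 bigram windows in total.
Repeated bigrams (each contributes count−1 duplicates):
  sky sky: 7
  sky big: 5
  big sky: 3
  lose sky: 3
  sky all: 3
  big how: 2
  how sky: 2
  sky you: 2
19 duplicate windows → 35 − 19 = 16 distinct.

16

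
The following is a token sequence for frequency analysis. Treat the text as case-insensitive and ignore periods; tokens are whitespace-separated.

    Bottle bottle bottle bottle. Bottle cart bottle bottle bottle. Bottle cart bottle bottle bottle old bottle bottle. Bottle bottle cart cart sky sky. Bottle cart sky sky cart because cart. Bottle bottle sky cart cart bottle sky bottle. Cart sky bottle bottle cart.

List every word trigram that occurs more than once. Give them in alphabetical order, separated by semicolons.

Trigram counts meeting the condition (more than once):
  bottle bottle bottle: 8
  bottle bottle cart: 4
  bottle cart bottle: 2
  bottle cart sky: 2
  cart bottle bottle: 3
  cart sky sky: 2
  sky bottle cart: 2

bottle bottle bottle; bottle bottle cart; bottle cart bottle; bottle cart sky; cart bottle bottle; cart sky sky; sky bottle cart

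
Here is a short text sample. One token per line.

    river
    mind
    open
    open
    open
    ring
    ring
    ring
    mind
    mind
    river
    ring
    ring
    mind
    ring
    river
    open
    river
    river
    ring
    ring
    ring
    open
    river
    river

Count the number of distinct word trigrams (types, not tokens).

19

25 tokens → 23 trigram windows in total.
Repeated trigrams (each contributes count−1 duplicates):
  open river river: 2
  ring ring mind: 2
  ring ring ring: 2
  river ring ring: 2
4 duplicate windows → 23 − 4 = 19 distinct.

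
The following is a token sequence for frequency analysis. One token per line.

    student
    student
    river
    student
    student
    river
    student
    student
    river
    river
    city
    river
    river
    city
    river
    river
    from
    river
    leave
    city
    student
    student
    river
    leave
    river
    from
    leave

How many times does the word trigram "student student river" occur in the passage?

Scanning the 25 overlapping trigram windows for "student student river":
  position 1–3: student student river
  position 4–6: student student river
  position 7–9: student student river
  position 21–23: student student river

4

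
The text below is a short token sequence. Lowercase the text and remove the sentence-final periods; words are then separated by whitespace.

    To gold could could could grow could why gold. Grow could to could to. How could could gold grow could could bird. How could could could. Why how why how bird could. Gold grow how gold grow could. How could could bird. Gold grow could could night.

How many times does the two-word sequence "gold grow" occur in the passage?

Scanning the 46 overlapping bigram windows for "gold grow":
  position 9–10: gold grow
  position 18–19: gold grow
  position 33–34: gold grow
  position 36–37: gold grow
  position 43–44: gold grow

5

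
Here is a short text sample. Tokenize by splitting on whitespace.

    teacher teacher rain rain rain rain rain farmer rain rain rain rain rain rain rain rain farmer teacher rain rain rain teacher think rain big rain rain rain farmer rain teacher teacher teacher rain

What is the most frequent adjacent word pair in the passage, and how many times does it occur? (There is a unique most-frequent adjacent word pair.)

"rain rain", 15 times

Bigram frequencies (highest first):
  rain rain: 15
  teacher teacher: 3
  teacher rain: 3
  rain farmer: 3
  farmer rain: 2
  rain teacher: 2
  … (5 more, each ≤ 1)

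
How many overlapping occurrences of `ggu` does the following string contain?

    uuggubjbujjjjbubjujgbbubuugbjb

Sliding a length-3 window over the 30 characters (28 positions):
  position 3–5: ggu

1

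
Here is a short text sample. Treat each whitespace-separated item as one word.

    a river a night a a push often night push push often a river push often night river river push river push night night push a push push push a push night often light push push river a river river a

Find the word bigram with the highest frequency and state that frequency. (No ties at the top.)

Bigram frequencies (highest first):
  push push: 4
  a river: 3
  river a: 3
  a push: 3
  push often: 3
  river push: 3
  … (15 more, each ≤ 2)

"push push", 4 times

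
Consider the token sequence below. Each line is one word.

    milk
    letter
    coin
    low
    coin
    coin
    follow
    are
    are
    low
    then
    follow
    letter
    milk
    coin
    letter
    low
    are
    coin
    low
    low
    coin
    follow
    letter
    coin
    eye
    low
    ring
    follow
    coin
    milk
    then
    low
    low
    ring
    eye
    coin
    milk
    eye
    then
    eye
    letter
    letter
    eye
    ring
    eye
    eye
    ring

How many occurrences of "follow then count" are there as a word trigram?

0

Scanning the 46 overlapping trigram windows for "follow then count":
  (none found)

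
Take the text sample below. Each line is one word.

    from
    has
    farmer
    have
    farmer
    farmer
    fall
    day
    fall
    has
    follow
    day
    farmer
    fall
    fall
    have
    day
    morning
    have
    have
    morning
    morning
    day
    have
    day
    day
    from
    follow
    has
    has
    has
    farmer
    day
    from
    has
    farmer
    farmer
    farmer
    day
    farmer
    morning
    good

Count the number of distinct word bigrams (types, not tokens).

30

42 tokens → 41 bigram windows in total.
Repeated bigrams (each contributes count−1 duplicates):
  farmer farmer: 3
  has farmer: 3
  day farmer: 2
  day from: 2
  farmer day: 2
  farmer fall: 2
  from has: 2
  has has: 2
  … (1 more repeated)
11 duplicate windows → 41 − 11 = 30 distinct.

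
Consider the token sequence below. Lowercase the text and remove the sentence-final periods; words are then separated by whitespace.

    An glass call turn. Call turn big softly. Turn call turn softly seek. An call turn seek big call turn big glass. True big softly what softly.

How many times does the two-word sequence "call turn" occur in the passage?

Scanning the 26 overlapping bigram windows for "call turn":
  position 3–4: call turn
  position 5–6: call turn
  position 10–11: call turn
  position 15–16: call turn
  position 19–20: call turn

5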